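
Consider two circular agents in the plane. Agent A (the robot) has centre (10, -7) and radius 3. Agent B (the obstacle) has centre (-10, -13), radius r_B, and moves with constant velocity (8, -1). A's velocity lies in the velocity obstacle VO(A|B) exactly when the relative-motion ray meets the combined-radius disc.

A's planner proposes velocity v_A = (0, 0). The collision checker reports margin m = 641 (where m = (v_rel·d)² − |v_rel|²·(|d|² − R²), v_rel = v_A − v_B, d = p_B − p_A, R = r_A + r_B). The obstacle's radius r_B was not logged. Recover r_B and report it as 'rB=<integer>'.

m = 641
d = (-20, -6);  v_rel = (-8, 1),  |v_rel|² = 65
v_rel×d = (-8)·(-6) − (1)·(-20) = 68
since m = R²·65 − 68²:  R² = (4624 + 641) / 65 = 81
R = √81 = 9  ⇒  r_B = 9 − 3 = 6

rB=6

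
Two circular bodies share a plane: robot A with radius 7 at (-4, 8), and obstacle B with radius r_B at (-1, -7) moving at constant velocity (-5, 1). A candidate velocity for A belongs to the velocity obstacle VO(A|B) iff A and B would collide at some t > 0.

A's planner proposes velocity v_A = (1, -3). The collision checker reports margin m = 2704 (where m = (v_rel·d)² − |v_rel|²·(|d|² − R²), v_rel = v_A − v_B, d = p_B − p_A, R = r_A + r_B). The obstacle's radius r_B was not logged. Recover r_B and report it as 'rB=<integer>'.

m = 2704
d = (3, -15);  v_rel = (6, -4),  |v_rel|² = 52
v_rel×d = (6)·(-15) − (-4)·(3) = -78
since m = R²·52 − (-78)²:  R² = (6084 + 2704) / 52 = 169
R = √169 = 13  ⇒  r_B = 13 − 7 = 6

rB=6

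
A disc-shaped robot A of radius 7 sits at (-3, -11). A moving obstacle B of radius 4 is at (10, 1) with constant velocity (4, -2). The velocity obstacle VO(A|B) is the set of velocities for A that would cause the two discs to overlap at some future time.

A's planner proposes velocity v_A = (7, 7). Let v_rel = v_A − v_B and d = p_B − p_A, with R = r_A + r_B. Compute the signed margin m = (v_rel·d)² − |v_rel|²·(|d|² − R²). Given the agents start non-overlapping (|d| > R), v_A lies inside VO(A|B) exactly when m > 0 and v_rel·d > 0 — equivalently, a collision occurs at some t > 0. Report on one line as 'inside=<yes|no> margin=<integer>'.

d = (13, 12),  |d|² = 313;  R = 7+4 = 11,  c = 313−11² = 192
v_rel = (3, 9),  |v_rel|² = 90;  v_rel·d = (3)·(13) + (9)·(12) = 147
90·t² − 294·t + 192 = 0  ⇒  m = 147² − 90·192 = 4329
m = 4329 > 0,  v_rel·d = 147 > 0  ⇒  inside

inside=yes margin=4329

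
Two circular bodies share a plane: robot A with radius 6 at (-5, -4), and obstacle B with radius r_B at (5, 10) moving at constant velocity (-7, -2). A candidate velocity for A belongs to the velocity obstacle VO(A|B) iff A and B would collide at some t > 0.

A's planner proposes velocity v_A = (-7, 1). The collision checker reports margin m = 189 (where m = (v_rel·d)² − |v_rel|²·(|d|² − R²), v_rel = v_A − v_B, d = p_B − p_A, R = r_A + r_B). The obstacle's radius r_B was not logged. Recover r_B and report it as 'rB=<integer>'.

m = 189
d = (10, 14);  v_rel = (0, 3),  |v_rel|² = 9
v_rel×d = (0)·(14) − (3)·(10) = -30
since m = R²·9 − (-30)²:  R² = (900 + 189) / 9 = 121
R = √121 = 11  ⇒  r_B = 11 − 6 = 5

rB=5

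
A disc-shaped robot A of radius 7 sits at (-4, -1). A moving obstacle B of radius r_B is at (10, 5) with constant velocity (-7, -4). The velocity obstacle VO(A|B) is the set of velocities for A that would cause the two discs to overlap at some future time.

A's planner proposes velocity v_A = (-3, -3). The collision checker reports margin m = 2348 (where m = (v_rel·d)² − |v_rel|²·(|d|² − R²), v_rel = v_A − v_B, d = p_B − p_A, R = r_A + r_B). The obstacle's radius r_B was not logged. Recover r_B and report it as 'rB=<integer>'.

m = 2348
d = (14, 6);  v_rel = (4, 1),  |v_rel|² = 17
v_rel×d = (4)·(6) − (1)·(14) = 10
since m = R²·17 − 10²:  R² = (100 + 2348) / 17 = 144
R = √144 = 12  ⇒  r_B = 12 − 7 = 5

rB=5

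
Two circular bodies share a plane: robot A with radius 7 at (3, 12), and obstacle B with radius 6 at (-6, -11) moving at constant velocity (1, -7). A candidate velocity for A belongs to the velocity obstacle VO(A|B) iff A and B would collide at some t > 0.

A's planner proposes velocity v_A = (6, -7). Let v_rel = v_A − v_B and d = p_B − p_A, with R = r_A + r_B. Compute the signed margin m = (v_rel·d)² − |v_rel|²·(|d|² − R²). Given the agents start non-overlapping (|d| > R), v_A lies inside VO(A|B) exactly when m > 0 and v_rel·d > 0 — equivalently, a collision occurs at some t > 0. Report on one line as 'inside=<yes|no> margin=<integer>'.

d = (-9, -23),  |d|² = 610;  R = 7+6 = 13,  c = 610−13² = 441
v_rel = (5, 0),  |v_rel|² = 25;  v_rel·d = (5)·(-9) + (0)·(-23) = -45
25·t² + 90·t + 441 = 0  ⇒  m = (-45)² − 25·441 = -9000
m = -9000 < 0,  v_rel·d = -45 < 0  ⇒  outside

inside=no margin=-9000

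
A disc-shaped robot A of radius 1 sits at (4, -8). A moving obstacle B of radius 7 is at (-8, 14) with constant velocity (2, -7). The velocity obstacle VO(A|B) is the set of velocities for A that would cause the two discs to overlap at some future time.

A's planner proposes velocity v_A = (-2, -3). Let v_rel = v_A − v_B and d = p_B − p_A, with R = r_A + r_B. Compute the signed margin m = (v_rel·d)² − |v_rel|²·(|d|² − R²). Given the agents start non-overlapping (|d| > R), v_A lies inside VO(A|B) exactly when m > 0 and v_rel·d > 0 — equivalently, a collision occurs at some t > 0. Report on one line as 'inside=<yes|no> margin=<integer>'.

d = (-12, 22),  |d|² = 628;  R = 1+7 = 8,  c = 628−8² = 564
v_rel = (-4, 4),  |v_rel|² = 32;  v_rel·d = (-4)·(-12) + (4)·(22) = 136
32·t² − 272·t + 564 = 0  ⇒  m = 136² − 32·564 = 448
m = 448 > 0,  v_rel·d = 136 > 0  ⇒  inside

inside=yes margin=448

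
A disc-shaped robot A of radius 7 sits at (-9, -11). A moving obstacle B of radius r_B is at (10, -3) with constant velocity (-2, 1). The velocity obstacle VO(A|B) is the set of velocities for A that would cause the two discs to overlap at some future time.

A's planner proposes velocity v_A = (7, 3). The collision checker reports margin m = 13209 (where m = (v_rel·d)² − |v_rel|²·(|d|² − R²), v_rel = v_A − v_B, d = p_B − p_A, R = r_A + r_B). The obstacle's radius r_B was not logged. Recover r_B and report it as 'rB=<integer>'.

m = 13209
d = (19, 8);  v_rel = (9, 2),  |v_rel|² = 85
v_rel×d = (9)·(8) − (2)·(19) = 34
since m = R²·85 − 34²:  R² = (1156 + 13209) / 85 = 169
R = √169 = 13  ⇒  r_B = 13 − 7 = 6

rB=6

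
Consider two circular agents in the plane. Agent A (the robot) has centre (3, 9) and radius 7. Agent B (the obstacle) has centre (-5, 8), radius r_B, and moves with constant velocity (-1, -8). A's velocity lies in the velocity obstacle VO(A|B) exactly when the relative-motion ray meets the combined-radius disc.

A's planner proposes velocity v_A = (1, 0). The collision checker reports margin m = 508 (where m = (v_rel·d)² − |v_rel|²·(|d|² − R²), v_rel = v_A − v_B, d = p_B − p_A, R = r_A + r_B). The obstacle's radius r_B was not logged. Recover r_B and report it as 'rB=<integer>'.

m = 508
d = (-8, -1);  v_rel = (2, 8),  |v_rel|² = 68
v_rel×d = (2)·(-1) − (8)·(-8) = 62
since m = R²·68 − 62²:  R² = (3844 + 508) / 68 = 64
R = √64 = 8  ⇒  r_B = 8 − 7 = 1

rB=1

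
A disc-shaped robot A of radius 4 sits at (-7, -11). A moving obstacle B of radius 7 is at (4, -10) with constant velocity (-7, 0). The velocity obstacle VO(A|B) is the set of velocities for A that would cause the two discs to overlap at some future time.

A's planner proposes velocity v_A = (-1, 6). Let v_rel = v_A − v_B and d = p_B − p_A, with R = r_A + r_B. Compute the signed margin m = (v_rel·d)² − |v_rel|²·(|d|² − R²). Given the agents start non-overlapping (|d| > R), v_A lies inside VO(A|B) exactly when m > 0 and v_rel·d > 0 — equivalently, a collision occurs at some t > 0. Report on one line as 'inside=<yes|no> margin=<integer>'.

d = (11, 1),  |d|² = 122;  R = 4+7 = 11,  c = 122−11² = 1
v_rel = (6, 6),  |v_rel|² = 72;  v_rel·d = (6)·(11) + (6)·(1) = 72
72·t² − 144·t + 1 = 0  ⇒  m = 72² − 72·1 = 5112
m = 5112 > 0,  v_rel·d = 72 > 0  ⇒  inside

inside=yes margin=5112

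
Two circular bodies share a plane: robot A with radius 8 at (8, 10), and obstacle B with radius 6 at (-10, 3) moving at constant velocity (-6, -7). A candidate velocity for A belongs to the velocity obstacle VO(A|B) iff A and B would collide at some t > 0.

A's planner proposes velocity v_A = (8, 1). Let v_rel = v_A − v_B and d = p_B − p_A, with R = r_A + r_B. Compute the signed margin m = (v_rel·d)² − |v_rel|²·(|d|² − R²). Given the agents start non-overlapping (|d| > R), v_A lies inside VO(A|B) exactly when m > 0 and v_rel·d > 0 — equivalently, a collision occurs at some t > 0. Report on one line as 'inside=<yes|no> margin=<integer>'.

d = (-18, -7),  |d|² = 373;  R = 8+6 = 14,  c = 373−14² = 177
v_rel = (14, 8),  |v_rel|² = 260;  v_rel·d = (14)·(-18) + (8)·(-7) = -308
260·t² + 616·t + 177 = 0  ⇒  m = (-308)² − 260·177 = 48844
m = 48844 > 0,  v_rel·d = -308 < 0  ⇒  outside

inside=no margin=48844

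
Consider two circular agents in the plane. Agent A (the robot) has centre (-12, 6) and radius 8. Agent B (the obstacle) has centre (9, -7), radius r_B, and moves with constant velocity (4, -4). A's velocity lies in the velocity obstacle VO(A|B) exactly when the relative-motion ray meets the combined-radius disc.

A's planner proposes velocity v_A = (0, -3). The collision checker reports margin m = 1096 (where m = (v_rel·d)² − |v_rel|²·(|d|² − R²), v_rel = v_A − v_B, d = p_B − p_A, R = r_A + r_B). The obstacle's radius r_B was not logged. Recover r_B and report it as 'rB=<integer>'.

m = 1096
d = (21, -13);  v_rel = (-4, 1),  |v_rel|² = 17
v_rel×d = (-4)·(-13) − (1)·(21) = 31
since m = R²·17 − 31²:  R² = (961 + 1096) / 17 = 121
R = √121 = 11  ⇒  r_B = 11 − 8 = 3

rB=3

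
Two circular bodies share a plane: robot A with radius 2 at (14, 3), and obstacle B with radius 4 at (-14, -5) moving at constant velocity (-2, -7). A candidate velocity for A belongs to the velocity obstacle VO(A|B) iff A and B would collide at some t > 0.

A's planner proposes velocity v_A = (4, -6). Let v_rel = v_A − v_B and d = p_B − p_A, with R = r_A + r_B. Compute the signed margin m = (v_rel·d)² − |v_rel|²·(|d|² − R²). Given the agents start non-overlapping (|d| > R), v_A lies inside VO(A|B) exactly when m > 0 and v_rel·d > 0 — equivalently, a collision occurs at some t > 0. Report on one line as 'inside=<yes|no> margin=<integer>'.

d = (-28, -8),  |d|² = 848;  R = 2+4 = 6,  c = 848−6² = 812
v_rel = (6, 1),  |v_rel|² = 37;  v_rel·d = (6)·(-28) + (1)·(-8) = -176
37·t² + 352·t + 812 = 0  ⇒  m = (-176)² − 37·812 = 932
m = 932 > 0,  v_rel·d = -176 < 0  ⇒  outside

inside=no margin=932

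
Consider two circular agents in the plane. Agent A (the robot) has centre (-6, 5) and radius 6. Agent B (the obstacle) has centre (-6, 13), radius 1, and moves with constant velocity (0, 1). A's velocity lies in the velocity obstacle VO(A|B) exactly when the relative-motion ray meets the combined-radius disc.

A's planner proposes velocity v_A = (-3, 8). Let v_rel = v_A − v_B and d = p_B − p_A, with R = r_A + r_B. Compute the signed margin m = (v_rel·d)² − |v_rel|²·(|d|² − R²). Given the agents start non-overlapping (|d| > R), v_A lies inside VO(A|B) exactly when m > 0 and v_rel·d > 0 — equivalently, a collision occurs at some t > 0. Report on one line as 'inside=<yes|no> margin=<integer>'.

d = (0, 8),  |d|² = 64;  R = 6+1 = 7,  c = 64−7² = 15
v_rel = (-3, 7),  |v_rel|² = 58;  v_rel·d = (-3)·(0) + (7)·(8) = 56
58·t² − 112·t + 15 = 0  ⇒  m = 56² − 58·15 = 2266
m = 2266 > 0,  v_rel·d = 56 > 0  ⇒  inside

inside=yes margin=2266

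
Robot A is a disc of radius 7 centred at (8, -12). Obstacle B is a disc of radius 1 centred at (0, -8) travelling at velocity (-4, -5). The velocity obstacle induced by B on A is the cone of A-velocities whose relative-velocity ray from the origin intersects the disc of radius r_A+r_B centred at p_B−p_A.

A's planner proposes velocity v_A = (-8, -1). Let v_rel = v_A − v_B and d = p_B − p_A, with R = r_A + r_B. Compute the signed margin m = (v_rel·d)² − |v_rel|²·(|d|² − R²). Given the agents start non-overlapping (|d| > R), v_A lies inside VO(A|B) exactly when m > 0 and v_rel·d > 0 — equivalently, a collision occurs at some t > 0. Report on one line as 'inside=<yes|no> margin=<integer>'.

d = (-8, 4),  |d|² = 80;  R = 7+1 = 8,  c = 80−8² = 16
v_rel = (-4, 4),  |v_rel|² = 32;  v_rel·d = (-4)·(-8) + (4)·(4) = 48
32·t² − 96·t + 16 = 0  ⇒  m = 48² − 32·16 = 1792
m = 1792 > 0,  v_rel·d = 48 > 0  ⇒  inside

inside=yes margin=1792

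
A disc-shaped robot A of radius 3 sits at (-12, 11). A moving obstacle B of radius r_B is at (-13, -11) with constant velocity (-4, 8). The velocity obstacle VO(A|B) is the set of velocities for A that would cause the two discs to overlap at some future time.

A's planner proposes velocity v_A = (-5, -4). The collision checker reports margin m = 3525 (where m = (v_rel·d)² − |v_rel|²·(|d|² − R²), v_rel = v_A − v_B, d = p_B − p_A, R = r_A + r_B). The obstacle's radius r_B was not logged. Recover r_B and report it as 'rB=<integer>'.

m = 3525
d = (-1, -22);  v_rel = (-1, -12),  |v_rel|² = 145
v_rel×d = (-1)·(-22) − (-12)·(-1) = 10
since m = R²·145 − 10²:  R² = (100 + 3525) / 145 = 25
R = √25 = 5  ⇒  r_B = 5 − 3 = 2

rB=2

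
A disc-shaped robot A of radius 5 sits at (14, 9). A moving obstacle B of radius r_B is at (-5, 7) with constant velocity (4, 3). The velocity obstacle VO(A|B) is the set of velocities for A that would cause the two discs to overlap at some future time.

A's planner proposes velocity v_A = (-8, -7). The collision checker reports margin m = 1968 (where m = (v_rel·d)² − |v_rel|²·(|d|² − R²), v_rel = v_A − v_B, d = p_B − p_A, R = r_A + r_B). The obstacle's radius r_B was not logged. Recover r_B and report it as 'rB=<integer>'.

m = 1968
d = (-19, -2);  v_rel = (-12, -10),  |v_rel|² = 244
v_rel×d = (-12)·(-2) − (-10)·(-19) = -166
since m = R²·244 − (-166)²:  R² = (27556 + 1968) / 244 = 121
R = √121 = 11  ⇒  r_B = 11 − 5 = 6

rB=6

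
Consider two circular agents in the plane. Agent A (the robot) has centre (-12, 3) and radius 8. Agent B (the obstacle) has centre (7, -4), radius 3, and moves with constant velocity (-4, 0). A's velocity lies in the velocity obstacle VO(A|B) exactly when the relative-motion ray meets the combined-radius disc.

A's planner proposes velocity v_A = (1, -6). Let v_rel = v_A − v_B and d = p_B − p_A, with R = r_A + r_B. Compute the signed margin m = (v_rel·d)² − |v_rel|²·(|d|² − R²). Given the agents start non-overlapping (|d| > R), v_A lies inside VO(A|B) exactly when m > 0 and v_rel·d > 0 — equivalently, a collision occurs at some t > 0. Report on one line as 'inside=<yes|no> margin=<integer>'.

d = (19, -7),  |d|² = 410;  R = 8+3 = 11,  c = 410−11² = 289
v_rel = (5, -6),  |v_rel|² = 61;  v_rel·d = (5)·(19) + (-6)·(-7) = 137
61·t² − 274·t + 289 = 0  ⇒  m = 137² − 61·289 = 1140
m = 1140 > 0,  v_rel·d = 137 > 0  ⇒  inside

inside=yes margin=1140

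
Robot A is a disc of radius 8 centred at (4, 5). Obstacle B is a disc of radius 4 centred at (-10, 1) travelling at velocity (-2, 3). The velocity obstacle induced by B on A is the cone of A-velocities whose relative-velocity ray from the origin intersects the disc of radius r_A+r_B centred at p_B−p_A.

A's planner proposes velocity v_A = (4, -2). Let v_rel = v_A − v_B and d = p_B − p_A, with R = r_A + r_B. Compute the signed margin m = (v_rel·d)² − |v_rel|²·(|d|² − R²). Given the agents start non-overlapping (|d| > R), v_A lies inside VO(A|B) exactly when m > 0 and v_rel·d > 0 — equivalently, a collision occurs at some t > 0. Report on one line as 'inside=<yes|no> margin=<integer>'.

d = (-14, -4),  |d|² = 212;  R = 8+4 = 12,  c = 212−12² = 68
v_rel = (6, -5),  |v_rel|² = 61;  v_rel·d = (6)·(-14) + (-5)·(-4) = -64
61·t² + 128·t + 68 = 0  ⇒  m = (-64)² − 61·68 = -52
m = -52 < 0,  v_rel·d = -64 < 0  ⇒  outside

inside=no margin=-52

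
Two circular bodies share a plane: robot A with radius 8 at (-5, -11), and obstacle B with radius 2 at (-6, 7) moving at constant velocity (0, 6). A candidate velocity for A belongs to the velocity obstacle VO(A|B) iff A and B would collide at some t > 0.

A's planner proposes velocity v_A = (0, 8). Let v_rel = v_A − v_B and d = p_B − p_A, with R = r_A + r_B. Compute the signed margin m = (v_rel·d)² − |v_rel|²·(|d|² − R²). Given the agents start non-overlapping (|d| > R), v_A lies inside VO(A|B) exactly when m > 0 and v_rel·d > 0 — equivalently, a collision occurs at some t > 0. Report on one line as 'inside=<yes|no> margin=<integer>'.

d = (-1, 18),  |d|² = 325;  R = 8+2 = 10,  c = 325−10² = 225
v_rel = (0, 2),  |v_rel|² = 4;  v_rel·d = (0)·(-1) + (2)·(18) = 36
4·t² − 72·t + 225 = 0  ⇒  m = 36² − 4·225 = 396
m = 396 > 0,  v_rel·d = 36 > 0  ⇒  inside

inside=yes margin=396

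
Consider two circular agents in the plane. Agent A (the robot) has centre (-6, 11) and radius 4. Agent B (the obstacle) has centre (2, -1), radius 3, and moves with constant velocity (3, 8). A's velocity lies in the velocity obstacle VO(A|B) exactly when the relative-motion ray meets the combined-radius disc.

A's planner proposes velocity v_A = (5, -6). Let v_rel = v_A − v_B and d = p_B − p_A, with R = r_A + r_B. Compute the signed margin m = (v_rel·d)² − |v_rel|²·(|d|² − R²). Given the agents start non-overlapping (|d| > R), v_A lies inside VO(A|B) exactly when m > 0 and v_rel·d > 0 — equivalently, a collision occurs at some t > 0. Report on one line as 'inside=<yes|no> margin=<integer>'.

d = (8, -12),  |d|² = 208;  R = 4+3 = 7,  c = 208−7² = 159
v_rel = (2, -14),  |v_rel|² = 200;  v_rel·d = (2)·(8) + (-14)·(-12) = 184
200·t² − 368·t + 159 = 0  ⇒  m = 184² − 200·159 = 2056
m = 2056 > 0,  v_rel·d = 184 > 0  ⇒  inside

inside=yes margin=2056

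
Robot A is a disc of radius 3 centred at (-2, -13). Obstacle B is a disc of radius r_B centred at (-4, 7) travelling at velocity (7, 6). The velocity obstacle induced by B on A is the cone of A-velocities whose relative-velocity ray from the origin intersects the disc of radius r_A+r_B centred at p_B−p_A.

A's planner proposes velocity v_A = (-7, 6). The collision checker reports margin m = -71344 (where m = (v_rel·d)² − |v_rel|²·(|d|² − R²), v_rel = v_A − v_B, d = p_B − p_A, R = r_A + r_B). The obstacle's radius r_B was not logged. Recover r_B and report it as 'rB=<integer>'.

m = -71344
d = (-2, 20);  v_rel = (-14, 0),  |v_rel|² = 196
v_rel×d = (-14)·(20) − (0)·(-2) = -280
since m = R²·196 − (-280)²:  R² = (78400 + -71344) / 196 = 36
R = √36 = 6  ⇒  r_B = 6 − 3 = 3

rB=3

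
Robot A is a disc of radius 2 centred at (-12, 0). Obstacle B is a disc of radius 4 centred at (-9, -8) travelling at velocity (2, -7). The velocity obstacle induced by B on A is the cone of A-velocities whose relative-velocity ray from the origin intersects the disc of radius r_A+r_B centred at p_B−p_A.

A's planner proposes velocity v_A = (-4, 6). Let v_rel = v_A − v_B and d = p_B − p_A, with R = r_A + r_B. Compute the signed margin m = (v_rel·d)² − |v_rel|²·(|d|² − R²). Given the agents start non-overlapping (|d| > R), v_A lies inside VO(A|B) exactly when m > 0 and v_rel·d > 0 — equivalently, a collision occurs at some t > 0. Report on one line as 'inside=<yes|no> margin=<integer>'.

d = (3, -8),  |d|² = 73;  R = 2+4 = 6,  c = 73−6² = 37
v_rel = (-6, 13),  |v_rel|² = 205;  v_rel·d = (-6)·(3) + (13)·(-8) = -122
205·t² + 244·t + 37 = 0  ⇒  m = (-122)² − 205·37 = 7299
m = 7299 > 0,  v_rel·d = -122 < 0  ⇒  outside

inside=no margin=7299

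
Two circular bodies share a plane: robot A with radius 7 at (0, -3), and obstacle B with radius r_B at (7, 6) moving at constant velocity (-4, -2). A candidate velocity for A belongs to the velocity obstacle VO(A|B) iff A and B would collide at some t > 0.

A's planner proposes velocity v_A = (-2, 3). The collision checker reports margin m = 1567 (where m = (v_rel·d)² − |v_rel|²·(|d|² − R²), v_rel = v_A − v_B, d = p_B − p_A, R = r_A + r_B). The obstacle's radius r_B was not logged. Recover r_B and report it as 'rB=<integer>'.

m = 1567
d = (7, 9);  v_rel = (2, 5),  |v_rel|² = 29
v_rel×d = (2)·(9) − (5)·(7) = -17
since m = R²·29 − (-17)²:  R² = (289 + 1567) / 29 = 64
R = √64 = 8  ⇒  r_B = 8 − 7 = 1

rB=1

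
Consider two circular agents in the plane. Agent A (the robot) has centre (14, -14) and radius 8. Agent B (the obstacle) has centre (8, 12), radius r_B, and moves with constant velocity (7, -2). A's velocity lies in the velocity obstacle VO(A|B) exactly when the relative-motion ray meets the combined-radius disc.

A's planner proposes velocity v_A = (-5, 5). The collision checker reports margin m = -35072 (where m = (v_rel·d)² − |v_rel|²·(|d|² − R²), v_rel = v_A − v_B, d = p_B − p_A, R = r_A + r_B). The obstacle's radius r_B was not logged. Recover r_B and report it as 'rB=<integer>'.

m = -35072
d = (-6, 26);  v_rel = (-12, 7),  |v_rel|² = 193
v_rel×d = (-12)·(26) − (7)·(-6) = -270
since m = R²·193 − (-270)²:  R² = (72900 + -35072) / 193 = 196
R = √196 = 14  ⇒  r_B = 14 − 8 = 6

rB=6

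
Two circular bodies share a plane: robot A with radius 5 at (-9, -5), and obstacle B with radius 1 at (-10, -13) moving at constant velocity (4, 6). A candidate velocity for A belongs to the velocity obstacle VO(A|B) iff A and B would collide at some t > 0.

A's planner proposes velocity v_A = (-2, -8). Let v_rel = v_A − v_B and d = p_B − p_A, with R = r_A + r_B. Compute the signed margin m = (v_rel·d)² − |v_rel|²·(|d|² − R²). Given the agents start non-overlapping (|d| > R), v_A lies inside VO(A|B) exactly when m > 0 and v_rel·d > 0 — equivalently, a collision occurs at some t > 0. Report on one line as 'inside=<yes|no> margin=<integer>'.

d = (-1, -8),  |d|² = 65;  R = 5+1 = 6,  c = 65−6² = 29
v_rel = (-6, -14),  |v_rel|² = 232;  v_rel·d = (-6)·(-1) + (-14)·(-8) = 118
232·t² − 236·t + 29 = 0  ⇒  m = 118² − 232·29 = 7196
m = 7196 > 0,  v_rel·d = 118 > 0  ⇒  inside

inside=yes margin=7196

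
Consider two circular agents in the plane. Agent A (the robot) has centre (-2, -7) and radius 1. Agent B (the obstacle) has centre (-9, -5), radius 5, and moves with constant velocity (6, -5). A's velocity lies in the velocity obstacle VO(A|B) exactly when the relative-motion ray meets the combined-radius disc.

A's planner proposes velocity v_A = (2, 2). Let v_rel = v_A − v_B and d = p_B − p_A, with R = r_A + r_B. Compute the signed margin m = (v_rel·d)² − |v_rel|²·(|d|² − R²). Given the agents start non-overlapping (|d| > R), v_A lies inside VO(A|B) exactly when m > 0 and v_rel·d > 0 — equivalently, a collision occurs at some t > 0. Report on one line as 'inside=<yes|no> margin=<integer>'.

d = (-7, 2),  |d|² = 53;  R = 1+5 = 6,  c = 53−6² = 17
v_rel = (-4, 7),  |v_rel|² = 65;  v_rel·d = (-4)·(-7) + (7)·(2) = 42
65·t² − 84·t + 17 = 0  ⇒  m = 42² − 65·17 = 659
m = 659 > 0,  v_rel·d = 42 > 0  ⇒  inside

inside=yes margin=659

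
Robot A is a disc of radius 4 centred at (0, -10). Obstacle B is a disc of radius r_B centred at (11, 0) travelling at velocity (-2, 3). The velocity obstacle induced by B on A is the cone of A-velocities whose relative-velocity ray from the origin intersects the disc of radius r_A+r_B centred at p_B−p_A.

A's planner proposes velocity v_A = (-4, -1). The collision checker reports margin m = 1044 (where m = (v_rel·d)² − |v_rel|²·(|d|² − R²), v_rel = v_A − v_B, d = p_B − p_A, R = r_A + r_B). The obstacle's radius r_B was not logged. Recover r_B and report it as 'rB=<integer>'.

m = 1044
d = (11, 10);  v_rel = (-2, -4),  |v_rel|² = 20
v_rel×d = (-2)·(10) − (-4)·(11) = 24
since m = R²·20 − 24²:  R² = (576 + 1044) / 20 = 81
R = √81 = 9  ⇒  r_B = 9 − 4 = 5

rB=5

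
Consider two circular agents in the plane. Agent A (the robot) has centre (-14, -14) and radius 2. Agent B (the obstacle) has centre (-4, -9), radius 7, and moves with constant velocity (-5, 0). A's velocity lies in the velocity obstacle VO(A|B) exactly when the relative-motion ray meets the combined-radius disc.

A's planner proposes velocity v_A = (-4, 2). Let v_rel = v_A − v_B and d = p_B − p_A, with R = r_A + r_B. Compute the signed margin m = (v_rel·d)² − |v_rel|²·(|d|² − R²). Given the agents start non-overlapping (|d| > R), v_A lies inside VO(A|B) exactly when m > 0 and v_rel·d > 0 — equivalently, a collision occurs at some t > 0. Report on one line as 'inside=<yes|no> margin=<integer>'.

d = (10, 5),  |d|² = 125;  R = 2+7 = 9,  c = 125−9² = 44
v_rel = (1, 2),  |v_rel|² = 5;  v_rel·d = (1)·(10) + (2)·(5) = 20
5·t² − 40·t + 44 = 0  ⇒  m = 20² − 5·44 = 180
m = 180 > 0,  v_rel·d = 20 > 0  ⇒  inside

inside=yes margin=180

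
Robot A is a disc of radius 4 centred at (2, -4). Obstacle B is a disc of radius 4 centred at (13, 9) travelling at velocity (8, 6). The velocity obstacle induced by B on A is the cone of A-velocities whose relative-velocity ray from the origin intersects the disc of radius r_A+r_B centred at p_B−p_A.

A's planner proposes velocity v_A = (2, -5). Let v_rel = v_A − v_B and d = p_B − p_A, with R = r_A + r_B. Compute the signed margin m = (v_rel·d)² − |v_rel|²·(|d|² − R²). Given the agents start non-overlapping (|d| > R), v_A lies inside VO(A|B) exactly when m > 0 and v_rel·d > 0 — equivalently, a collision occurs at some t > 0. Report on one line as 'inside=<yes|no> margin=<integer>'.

d = (11, 13),  |d|² = 290;  R = 4+4 = 8,  c = 290−8² = 226
v_rel = (-6, -11),  |v_rel|² = 157;  v_rel·d = (-6)·(11) + (-11)·(13) = -209
157·t² + 418·t + 226 = 0  ⇒  m = (-209)² − 157·226 = 8199
m = 8199 > 0,  v_rel·d = -209 < 0  ⇒  outside

inside=no margin=8199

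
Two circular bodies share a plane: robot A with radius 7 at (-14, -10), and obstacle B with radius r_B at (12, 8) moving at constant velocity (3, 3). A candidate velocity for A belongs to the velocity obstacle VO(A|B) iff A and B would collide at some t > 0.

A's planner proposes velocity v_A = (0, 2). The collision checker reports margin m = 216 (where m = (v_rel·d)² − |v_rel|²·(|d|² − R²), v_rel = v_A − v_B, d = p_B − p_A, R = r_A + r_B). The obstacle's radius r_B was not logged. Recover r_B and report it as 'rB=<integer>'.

m = 216
d = (26, 18);  v_rel = (-3, -1),  |v_rel|² = 10
v_rel×d = (-3)·(18) − (-1)·(26) = -28
since m = R²·10 − (-28)²:  R² = (784 + 216) / 10 = 100
R = √100 = 10  ⇒  r_B = 10 − 7 = 3

rB=3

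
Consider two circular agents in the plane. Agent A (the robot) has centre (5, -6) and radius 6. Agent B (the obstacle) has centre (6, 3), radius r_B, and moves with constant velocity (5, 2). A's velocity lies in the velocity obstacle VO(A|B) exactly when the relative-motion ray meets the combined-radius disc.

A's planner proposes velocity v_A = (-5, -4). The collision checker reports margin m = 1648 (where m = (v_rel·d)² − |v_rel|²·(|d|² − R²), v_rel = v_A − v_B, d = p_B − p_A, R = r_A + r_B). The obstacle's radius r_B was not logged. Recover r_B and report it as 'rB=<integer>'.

m = 1648
d = (1, 9);  v_rel = (-10, -6),  |v_rel|² = 136
v_rel×d = (-10)·(9) − (-6)·(1) = -84
since m = R²·136 − (-84)²:  R² = (7056 + 1648) / 136 = 64
R = √64 = 8  ⇒  r_B = 8 − 6 = 2

rB=2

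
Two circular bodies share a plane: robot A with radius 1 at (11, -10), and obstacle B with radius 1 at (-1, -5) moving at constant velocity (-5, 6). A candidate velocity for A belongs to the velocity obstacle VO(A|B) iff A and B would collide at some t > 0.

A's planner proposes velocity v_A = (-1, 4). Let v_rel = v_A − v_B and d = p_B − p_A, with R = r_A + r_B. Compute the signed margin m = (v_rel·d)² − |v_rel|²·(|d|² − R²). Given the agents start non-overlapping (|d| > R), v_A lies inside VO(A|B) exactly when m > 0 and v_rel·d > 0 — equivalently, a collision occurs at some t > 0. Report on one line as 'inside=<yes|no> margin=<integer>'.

d = (-12, 5),  |d|² = 169;  R = 1+1 = 2,  c = 169−2² = 165
v_rel = (4, -2),  |v_rel|² = 20;  v_rel·d = (4)·(-12) + (-2)·(5) = -58
20·t² + 116·t + 165 = 0  ⇒  m = (-58)² − 20·165 = 64
m = 64 > 0,  v_rel·d = -58 < 0  ⇒  outside

inside=no margin=64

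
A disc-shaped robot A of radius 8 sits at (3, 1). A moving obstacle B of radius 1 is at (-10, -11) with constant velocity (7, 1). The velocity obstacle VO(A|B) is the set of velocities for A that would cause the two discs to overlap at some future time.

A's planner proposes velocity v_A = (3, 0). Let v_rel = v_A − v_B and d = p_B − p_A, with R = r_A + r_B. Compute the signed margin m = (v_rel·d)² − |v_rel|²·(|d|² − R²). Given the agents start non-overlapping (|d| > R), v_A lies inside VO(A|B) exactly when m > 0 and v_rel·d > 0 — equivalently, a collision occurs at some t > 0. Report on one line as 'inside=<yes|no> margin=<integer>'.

d = (-13, -12),  |d|² = 313;  R = 8+1 = 9,  c = 313−9² = 232
v_rel = (-4, -1),  |v_rel|² = 17;  v_rel·d = (-4)·(-13) + (-1)·(-12) = 64
17·t² − 128·t + 232 = 0  ⇒  m = 64² − 17·232 = 152
m = 152 > 0,  v_rel·d = 64 > 0  ⇒  inside

inside=yes margin=152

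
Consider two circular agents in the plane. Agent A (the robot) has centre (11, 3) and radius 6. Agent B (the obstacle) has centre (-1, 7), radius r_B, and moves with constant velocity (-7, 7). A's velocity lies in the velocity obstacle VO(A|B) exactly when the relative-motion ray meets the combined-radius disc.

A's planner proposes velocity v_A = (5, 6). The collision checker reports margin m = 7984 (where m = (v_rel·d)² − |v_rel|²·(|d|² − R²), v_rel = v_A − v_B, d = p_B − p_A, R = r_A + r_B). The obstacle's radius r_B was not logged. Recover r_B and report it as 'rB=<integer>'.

m = 7984
d = (-12, 4);  v_rel = (12, -1),  |v_rel|² = 145
v_rel×d = (12)·(4) − (-1)·(-12) = 36
since m = R²·145 − 36²:  R² = (1296 + 7984) / 145 = 64
R = √64 = 8  ⇒  r_B = 8 − 6 = 2

rB=2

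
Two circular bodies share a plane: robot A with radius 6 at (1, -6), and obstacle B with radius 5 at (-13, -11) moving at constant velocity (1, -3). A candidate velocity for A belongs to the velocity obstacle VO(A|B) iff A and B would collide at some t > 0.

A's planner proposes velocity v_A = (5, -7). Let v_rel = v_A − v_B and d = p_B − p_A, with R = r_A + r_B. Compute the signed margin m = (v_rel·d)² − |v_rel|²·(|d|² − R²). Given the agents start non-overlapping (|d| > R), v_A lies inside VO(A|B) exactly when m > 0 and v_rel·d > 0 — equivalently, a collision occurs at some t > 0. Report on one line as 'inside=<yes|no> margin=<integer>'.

d = (-14, -5),  |d|² = 221;  R = 6+5 = 11,  c = 221−11² = 100
v_rel = (4, -4),  |v_rel|² = 32;  v_rel·d = (4)·(-14) + (-4)·(-5) = -36
32·t² + 72·t + 100 = 0  ⇒  m = (-36)² − 32·100 = -1904
m = -1904 < 0,  v_rel·d = -36 < 0  ⇒  outside

inside=no margin=-1904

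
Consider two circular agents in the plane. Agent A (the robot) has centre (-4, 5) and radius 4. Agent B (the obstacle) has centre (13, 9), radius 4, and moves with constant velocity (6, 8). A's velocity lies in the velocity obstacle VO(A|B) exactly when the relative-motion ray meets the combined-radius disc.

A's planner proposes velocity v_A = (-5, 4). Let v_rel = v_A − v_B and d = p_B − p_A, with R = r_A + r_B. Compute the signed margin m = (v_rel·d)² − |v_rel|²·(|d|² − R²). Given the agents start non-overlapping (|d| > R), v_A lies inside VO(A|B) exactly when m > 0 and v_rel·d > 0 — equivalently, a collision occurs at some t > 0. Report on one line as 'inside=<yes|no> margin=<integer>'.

d = (17, 4),  |d|² = 305;  R = 4+4 = 8,  c = 305−8² = 241
v_rel = (-11, -4),  |v_rel|² = 137;  v_rel·d = (-11)·(17) + (-4)·(4) = -203
137·t² + 406·t + 241 = 0  ⇒  m = (-203)² − 137·241 = 8192
m = 8192 > 0,  v_rel·d = -203 < 0  ⇒  outside

inside=no margin=8192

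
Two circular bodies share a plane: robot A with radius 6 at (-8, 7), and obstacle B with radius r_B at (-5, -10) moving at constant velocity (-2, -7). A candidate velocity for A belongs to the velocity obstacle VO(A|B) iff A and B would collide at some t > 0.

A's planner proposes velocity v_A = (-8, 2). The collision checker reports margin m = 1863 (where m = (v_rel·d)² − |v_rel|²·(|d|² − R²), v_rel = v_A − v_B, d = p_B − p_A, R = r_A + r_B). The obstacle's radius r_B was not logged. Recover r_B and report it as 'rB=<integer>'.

m = 1863
d = (3, -17);  v_rel = (-6, 9),  |v_rel|² = 117
v_rel×d = (-6)·(-17) − (9)·(3) = 75
since m = R²·117 − 75²:  R² = (5625 + 1863) / 117 = 64
R = √64 = 8  ⇒  r_B = 8 − 6 = 2

rB=2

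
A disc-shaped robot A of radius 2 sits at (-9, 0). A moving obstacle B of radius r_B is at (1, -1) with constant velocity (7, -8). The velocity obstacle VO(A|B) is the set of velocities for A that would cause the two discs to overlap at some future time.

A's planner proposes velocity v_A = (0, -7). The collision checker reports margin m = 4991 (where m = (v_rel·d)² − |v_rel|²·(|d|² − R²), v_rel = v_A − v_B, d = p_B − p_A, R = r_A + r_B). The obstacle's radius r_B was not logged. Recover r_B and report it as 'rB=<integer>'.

m = 4991
d = (10, -1);  v_rel = (-7, 1),  |v_rel|² = 50
v_rel×d = (-7)·(-1) − (1)·(10) = -3
since m = R²·50 − (-3)²:  R² = (9 + 4991) / 50 = 100
R = √100 = 10  ⇒  r_B = 10 − 2 = 8

rB=8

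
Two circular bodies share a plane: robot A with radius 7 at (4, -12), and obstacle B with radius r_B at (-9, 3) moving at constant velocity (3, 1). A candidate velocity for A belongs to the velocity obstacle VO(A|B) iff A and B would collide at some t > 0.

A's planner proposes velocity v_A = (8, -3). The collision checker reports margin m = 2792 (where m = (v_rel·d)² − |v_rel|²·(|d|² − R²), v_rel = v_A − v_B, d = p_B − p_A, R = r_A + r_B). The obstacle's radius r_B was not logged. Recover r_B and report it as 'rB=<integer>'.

m = 2792
d = (-13, 15);  v_rel = (5, -4),  |v_rel|² = 41
v_rel×d = (5)·(15) − (-4)·(-13) = 23
since m = R²·41 − 23²:  R² = (529 + 2792) / 41 = 81
R = √81 = 9  ⇒  r_B = 9 − 7 = 2

rB=2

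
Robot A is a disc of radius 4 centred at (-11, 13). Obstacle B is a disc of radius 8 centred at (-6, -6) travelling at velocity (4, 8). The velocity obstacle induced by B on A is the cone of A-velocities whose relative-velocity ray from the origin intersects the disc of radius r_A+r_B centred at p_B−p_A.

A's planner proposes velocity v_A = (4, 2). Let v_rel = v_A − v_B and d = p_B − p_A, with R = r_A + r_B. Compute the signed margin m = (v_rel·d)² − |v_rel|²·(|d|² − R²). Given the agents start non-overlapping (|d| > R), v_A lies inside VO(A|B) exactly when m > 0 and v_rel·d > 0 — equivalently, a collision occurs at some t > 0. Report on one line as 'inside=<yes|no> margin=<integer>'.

d = (5, -19),  |d|² = 386;  R = 4+8 = 12,  c = 386−12² = 242
v_rel = (0, -6),  |v_rel|² = 36;  v_rel·d = (0)·(5) + (-6)·(-19) = 114
36·t² − 228·t + 242 = 0  ⇒  m = 114² − 36·242 = 4284
m = 4284 > 0,  v_rel·d = 114 > 0  ⇒  inside

inside=yes margin=4284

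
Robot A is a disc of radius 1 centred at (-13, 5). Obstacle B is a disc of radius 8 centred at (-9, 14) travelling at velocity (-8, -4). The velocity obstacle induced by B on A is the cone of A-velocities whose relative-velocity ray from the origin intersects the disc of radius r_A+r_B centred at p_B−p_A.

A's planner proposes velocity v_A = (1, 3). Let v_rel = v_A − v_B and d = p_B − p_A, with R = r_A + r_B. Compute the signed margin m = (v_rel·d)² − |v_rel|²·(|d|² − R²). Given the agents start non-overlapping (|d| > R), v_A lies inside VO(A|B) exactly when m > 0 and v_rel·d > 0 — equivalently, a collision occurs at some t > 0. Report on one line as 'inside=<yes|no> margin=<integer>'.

d = (4, 9),  |d|² = 97;  R = 1+8 = 9,  c = 97−9² = 16
v_rel = (9, 7),  |v_rel|² = 130;  v_rel·d = (9)·(4) + (7)·(9) = 99
130·t² − 198·t + 16 = 0  ⇒  m = 99² − 130·16 = 7721
m = 7721 > 0,  v_rel·d = 99 > 0  ⇒  inside

inside=yes margin=7721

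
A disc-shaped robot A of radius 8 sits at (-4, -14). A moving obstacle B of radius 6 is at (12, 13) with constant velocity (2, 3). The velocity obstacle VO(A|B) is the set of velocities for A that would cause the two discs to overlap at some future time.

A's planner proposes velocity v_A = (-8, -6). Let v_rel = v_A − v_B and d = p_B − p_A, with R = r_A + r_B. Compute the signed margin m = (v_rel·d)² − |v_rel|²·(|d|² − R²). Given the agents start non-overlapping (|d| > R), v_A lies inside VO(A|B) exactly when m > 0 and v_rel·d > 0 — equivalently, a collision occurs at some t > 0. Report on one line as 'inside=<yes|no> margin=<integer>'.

d = (16, 27),  |d|² = 985;  R = 8+6 = 14,  c = 985−14² = 789
v_rel = (-10, -9),  |v_rel|² = 181;  v_rel·d = (-10)·(16) + (-9)·(27) = -403
181·t² + 806·t + 789 = 0  ⇒  m = (-403)² − 181·789 = 19600
m = 19600 > 0,  v_rel·d = -403 < 0  ⇒  outside

inside=no margin=19600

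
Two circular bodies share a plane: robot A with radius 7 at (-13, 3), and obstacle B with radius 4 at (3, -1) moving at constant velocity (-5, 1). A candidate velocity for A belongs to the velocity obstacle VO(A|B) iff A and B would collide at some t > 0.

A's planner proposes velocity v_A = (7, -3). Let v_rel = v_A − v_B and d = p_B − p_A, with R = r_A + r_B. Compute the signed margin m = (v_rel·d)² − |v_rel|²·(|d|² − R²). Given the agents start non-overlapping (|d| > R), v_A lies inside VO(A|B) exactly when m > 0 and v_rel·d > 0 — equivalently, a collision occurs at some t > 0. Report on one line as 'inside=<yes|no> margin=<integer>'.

d = (16, -4),  |d|² = 272;  R = 7+4 = 11,  c = 272−11² = 151
v_rel = (12, -4),  |v_rel|² = 160;  v_rel·d = (12)·(16) + (-4)·(-4) = 208
160·t² − 416·t + 151 = 0  ⇒  m = 208² − 160·151 = 19104
m = 19104 > 0,  v_rel·d = 208 > 0  ⇒  inside

inside=yes margin=19104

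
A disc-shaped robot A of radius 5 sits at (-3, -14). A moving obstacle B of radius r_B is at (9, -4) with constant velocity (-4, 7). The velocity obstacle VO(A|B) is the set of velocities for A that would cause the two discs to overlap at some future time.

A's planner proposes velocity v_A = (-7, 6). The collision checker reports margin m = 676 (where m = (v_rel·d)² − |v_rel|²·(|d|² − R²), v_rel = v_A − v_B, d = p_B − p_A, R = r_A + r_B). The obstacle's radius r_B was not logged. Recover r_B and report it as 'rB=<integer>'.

m = 676
d = (12, 10);  v_rel = (-3, -1),  |v_rel|² = 10
v_rel×d = (-3)·(10) − (-1)·(12) = -18
since m = R²·10 − (-18)²:  R² = (324 + 676) / 10 = 100
R = √100 = 10  ⇒  r_B = 10 − 5 = 5

rB=5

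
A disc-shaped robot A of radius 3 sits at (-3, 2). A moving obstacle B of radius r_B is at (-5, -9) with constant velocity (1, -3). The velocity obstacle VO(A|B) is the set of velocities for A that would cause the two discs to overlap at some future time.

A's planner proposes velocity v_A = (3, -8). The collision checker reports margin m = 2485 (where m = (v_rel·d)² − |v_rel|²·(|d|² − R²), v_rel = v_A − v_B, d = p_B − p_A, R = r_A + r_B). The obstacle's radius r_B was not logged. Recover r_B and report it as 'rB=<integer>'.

m = 2485
d = (-2, -11);  v_rel = (2, -5),  |v_rel|² = 29
v_rel×d = (2)·(-11) − (-5)·(-2) = -32
since m = R²·29 − (-32)²:  R² = (1024 + 2485) / 29 = 121
R = √121 = 11  ⇒  r_B = 11 − 3 = 8

rB=8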